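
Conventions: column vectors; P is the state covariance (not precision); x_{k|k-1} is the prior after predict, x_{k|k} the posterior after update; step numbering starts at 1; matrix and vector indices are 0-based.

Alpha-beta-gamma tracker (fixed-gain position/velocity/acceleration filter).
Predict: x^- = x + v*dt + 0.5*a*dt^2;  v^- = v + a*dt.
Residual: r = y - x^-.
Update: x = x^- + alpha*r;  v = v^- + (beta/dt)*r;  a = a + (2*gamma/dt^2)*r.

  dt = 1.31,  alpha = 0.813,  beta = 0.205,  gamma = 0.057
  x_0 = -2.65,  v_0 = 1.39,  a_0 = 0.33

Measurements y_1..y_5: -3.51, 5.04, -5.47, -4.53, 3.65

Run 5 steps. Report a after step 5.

step 1: x_pred=-0.5459  r=-2.9641  x^+=-2.9557  v^+=1.3585  a^+=0.1331
step 2: x_pred=-1.0619  r=6.1019  x^+=3.8989  v^+=2.4877  a^+=0.5384
step 3: x_pred=7.6198  r=-13.0898  x^+=-3.0222  v^+=1.1447  a^+=-0.3311
step 4: x_pred=-1.8068  r=-2.7232  x^+=-4.0208  v^+=0.2848  a^+=-0.5120
step 5: x_pred=-4.0871  r=7.7371  x^+=2.2032  v^+=0.8248  a^+=0.0020

a_post = 0.0020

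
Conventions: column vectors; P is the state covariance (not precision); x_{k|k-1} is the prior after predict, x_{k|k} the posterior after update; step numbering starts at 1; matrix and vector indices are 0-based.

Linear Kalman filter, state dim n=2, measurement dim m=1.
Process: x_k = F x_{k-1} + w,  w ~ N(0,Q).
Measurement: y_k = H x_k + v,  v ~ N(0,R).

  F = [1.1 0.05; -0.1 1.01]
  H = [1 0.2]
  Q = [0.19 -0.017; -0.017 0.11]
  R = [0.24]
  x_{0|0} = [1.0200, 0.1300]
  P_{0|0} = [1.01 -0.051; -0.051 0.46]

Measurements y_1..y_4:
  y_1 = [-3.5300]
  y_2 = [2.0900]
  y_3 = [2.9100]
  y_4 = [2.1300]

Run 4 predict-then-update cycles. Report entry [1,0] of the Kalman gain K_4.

K[1,0] = 0.0496

step 1: x^-=[1.1285, 0.0293]  P^-=[1.4076 -0.1613; -0.1613 0.5996]  S=[1.6071]  K=[0.8558; -0.0257]  nu=[-4.6644]  x^+=[-2.8633, 0.1493]  P^+=[0.2306 -0.1259; -0.1259 0.5986]
step 2: x^-=[-3.1422, 0.4371]  P^-=[0.4566 -0.1514; -0.1514 0.7484]  S=[0.6660]  K=[0.6402; -0.0026]  nu=[5.1447]  x^+=[0.1513, 0.4240]  P^+=[0.1837 -0.1503; -0.1503 0.7483]
step 3: x^-=[0.1876, 0.4131]  P^-=[0.3976 -0.1656; -0.1656 0.9056]  S=[0.6076]  K=[0.5999; 0.0255]  nu=[2.6397]  x^+=[1.7712, 0.4804]  P^+=[0.1790 -0.1749; -0.1749 0.9052]
step 4: x^-=[1.9723, 0.3081]  P^-=[0.3896 -0.1844; -0.1844 1.0705]  S=[0.5986]  K=[0.5892; 0.0496]  nu=[0.0960]  x^+=[2.0289, 0.3128]  P^+=[0.1818 -0.2019; -0.2019 1.0690]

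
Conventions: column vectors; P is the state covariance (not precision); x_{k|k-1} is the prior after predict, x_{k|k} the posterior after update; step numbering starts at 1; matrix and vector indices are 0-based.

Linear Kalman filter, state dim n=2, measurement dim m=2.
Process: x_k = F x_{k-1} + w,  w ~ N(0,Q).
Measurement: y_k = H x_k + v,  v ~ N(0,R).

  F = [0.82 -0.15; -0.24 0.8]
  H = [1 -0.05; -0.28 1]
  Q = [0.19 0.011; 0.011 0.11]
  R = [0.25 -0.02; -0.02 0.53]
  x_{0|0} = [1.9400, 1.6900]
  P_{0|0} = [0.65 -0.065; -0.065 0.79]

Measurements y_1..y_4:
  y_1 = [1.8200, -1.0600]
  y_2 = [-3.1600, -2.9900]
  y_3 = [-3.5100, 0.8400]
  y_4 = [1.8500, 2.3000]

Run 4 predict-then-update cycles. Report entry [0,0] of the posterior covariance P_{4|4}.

P_post[0,0] = 0.1299

step 1: x^-=[1.3373, 0.8864]  P^-=[0.6608 -0.2567; -0.2567 0.6780]  S=[0.9382 -0.4992; -0.4992 1.4036]  K=[0.6791 -0.0732; -0.0314 0.5231]  nu=[0.5270, -1.5720]  x^+=[1.8102, 0.0476]  P^+=[0.1710 -0.0045; -0.0045 0.2766]
step 2: x^-=[1.4773, -0.3964]  P^-=[0.3123 -0.0590; -0.0590 0.2986]  S=[0.5690 -0.1822; -0.1822 0.8861]  K=[0.5365 -0.0549; -0.0171 0.3521]  nu=[-4.6571, -2.1800]  x^+=[-0.9016, -1.0842]  P^+=[0.1351 -0.0020; -0.0020 0.1864]
step 3: x^-=[-0.5767, -0.6510]  P^-=[0.2855 -0.0393; -0.0393 0.2378]  S=[0.5401 -0.1517; -0.1517 0.8123]  K=[0.5183 -0.0500; -0.0093 0.3046]  nu=[-2.9658, 1.3295]  x^+=[-2.1804, -0.2184]  P^+=[0.1306 -0.0003; -0.0003 0.1616]
step 4: x^-=[-1.7552, 0.3486]  P^-=[0.2815 -0.0343; -0.0343 0.2210]  S=[0.5355 -0.1447; -0.1447 0.7923]  K=[0.5158 -0.0486; -0.0064 0.2899]  nu=[3.6226, 1.4600]  x^+=[0.0423, 0.7487]  P^+=[0.1299 0.0003; 0.0003 0.1539]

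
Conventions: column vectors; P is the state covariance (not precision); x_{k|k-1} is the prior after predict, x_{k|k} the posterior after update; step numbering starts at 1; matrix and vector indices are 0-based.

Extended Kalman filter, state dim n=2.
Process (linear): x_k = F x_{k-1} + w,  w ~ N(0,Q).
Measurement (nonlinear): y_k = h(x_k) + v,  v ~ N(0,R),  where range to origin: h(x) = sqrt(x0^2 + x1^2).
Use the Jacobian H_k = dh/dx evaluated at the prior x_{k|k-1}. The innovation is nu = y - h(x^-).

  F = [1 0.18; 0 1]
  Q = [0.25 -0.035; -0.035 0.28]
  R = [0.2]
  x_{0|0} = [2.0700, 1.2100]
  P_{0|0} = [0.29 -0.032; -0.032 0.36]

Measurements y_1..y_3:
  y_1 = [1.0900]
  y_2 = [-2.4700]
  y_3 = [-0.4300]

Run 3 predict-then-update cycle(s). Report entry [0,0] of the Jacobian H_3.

H_jac[0,0] = -0.8318

step 1: x^-=[2.2878, 1.2100]  P^-=[0.5401 -0.0022; -0.0022 0.6400]  H_jac=[0.8840 0.4675]  S=[0.7602]  K=[0.6268; 0.3911]  nu=[-1.4981]  x^+=[1.3488, 0.6241]  P^+=[0.2415 -0.1885; -0.1885 0.5237]
step 2: x^-=[1.4612, 0.6241]  P^-=[0.4406 -0.1293; -0.1293 0.8037]  H_jac=[0.9196 0.3928]  S=[0.6033]  K=[0.5875; 0.3263]  nu=[-4.0589]  x^+=[-0.9235, -0.7004]  P^+=[0.2324 -0.2449; -0.2449 0.7395]
step 3: x^-=[-1.0495, -0.7004]  P^-=[0.4182 -0.1468; -0.1468 1.0195]  H_jac=[-0.8318 -0.5551]  S=[0.6679]  K=[-0.3988; -0.6645]  nu=[-1.6918]  x^+=[-0.3749, 0.4237]  P^+=[0.3120 -0.3238; -0.3238 0.7246]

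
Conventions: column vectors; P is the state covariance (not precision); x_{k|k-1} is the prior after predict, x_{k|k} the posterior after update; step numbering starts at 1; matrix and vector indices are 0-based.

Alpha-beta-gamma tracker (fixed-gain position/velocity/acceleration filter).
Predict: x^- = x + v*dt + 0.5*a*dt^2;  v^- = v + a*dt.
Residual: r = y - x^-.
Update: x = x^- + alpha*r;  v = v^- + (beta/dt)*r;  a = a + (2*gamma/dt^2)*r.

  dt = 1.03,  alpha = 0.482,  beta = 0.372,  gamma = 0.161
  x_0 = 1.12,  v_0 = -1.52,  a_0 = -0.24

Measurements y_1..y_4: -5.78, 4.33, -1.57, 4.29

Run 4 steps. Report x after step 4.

step 1: x_pred=-0.5729  r=-5.2071  x^+=-3.0827  v^+=-3.6478  a^+=-1.8204
step 2: x_pred=-7.8056  r=12.1356  x^+=-1.9563  v^+=-1.1399  a^+=1.8629
step 3: x_pred=-2.1422  r=0.5722  x^+=-1.8664  v^+=0.9856  a^+=2.0366
step 4: x_pred=0.2290  r=4.0610  x^+=2.1864  v^+=4.5499  a^+=3.2691

x_post = 2.1864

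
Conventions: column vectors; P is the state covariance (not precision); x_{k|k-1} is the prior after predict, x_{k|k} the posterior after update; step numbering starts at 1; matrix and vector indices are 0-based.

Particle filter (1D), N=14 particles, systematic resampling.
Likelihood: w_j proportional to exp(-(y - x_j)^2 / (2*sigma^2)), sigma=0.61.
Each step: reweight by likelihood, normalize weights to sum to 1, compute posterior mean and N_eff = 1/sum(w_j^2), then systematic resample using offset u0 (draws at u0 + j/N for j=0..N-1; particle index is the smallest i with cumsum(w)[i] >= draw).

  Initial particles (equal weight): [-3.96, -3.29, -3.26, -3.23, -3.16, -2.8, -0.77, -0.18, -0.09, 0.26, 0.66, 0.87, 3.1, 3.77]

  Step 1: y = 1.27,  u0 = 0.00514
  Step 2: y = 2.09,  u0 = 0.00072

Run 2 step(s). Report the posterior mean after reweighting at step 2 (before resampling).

post_mean = 0.8031

step 1: w=[0.0000, 0.0000, 0.0000, 0.0000, 0.0000, 0.0000, 0.0020, 0.0325, 0.0457, 0.1392, 0.3324, 0.4420, 0.0061, 0.0001]  mean=0.6479  Neff=3.0448  idx=[7, 8, 9, 10, 10, 10, 10, 10, 11, 11, 11, 11, 11, 11]
step 2: w=[0.0009, 0.0015, 0.0097, 0.0559, 0.0559, 0.0559, 0.0559, 0.0559, 0.1181, 0.1181, 0.1181, 0.1181, 0.1181, 0.1181]  mean=0.8031  Neff=10.0626  idx=[0, 4, 5, 6, 7, 8, 9, 9, 10, 10, 11, 12, 12, 13]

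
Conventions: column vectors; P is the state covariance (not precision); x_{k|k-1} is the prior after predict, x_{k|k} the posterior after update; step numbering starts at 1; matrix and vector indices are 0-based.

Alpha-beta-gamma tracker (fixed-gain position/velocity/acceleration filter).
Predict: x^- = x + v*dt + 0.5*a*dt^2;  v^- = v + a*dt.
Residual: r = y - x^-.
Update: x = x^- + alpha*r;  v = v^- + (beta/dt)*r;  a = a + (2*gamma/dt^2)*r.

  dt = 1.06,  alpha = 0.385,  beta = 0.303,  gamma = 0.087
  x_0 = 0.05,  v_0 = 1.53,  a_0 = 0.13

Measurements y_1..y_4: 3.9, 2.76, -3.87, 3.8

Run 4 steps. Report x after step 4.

step 1: x_pred=1.7448  r=2.1552  x^+=2.5746  v^+=2.2839  a^+=0.4637
step 2: x_pred=5.2560  r=-2.4960  x^+=4.2950  v^+=2.0619  a^+=0.0772
step 3: x_pred=6.5241  r=-10.3941  x^+=2.5224  v^+=-0.8273  a^+=-1.5324
step 4: x_pred=0.7845  r=3.0155  x^+=1.9455  v^+=-1.5897  a^+=-1.0654

x_post = 1.9455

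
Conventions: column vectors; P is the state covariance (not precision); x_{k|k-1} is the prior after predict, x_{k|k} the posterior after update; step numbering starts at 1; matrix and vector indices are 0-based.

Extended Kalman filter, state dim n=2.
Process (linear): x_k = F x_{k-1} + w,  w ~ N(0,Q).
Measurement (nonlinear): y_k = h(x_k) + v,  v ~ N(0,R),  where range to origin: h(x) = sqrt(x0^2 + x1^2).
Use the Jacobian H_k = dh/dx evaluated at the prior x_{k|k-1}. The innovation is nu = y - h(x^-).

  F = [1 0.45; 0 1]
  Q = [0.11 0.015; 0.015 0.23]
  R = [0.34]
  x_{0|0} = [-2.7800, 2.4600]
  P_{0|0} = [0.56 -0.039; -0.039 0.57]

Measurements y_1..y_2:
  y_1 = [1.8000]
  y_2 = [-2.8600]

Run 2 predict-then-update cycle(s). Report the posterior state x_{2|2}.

x_post = [-1.7743, -1.3457]

step 1: x^-=[-1.6730, 2.4600]  P^-=[0.7503 0.2325; 0.2325 0.8000]  H_jac=[-0.5624 0.8269]  S=[0.9081]  K=[-0.2530; 0.5845]  nu=[-1.1750]  x^+=[-1.3758, 1.7732]  P^+=[0.6922 0.3668; 0.3668 0.4898]
step 2: x^-=[-0.5778, 1.7732]  P^-=[1.2315 0.6022; 0.6022 0.7198]  H_jac=[-0.3098 0.9508]  S=[0.7541]  K=[0.2532; 0.6601]  nu=[-4.7250]  x^+=[-1.7743, -1.3457]  P^+=[1.1831 0.4761; 0.4761 0.3912]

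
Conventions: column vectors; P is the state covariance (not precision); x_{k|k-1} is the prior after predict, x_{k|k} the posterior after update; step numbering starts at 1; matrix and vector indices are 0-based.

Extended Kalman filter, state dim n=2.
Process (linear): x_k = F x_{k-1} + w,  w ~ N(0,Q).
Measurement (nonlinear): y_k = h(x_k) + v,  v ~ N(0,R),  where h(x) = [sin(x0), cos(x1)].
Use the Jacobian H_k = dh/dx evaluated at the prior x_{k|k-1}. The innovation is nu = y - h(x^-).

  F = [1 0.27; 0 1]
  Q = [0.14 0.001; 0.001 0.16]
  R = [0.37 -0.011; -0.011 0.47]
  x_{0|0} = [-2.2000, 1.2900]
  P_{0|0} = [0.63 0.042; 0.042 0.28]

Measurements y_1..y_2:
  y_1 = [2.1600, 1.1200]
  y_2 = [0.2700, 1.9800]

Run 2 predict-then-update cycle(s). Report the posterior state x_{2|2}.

step 1: x^-=[-1.8517, 1.2900]  P^-=[0.8131 0.1186; 0.1186 0.4400]  H_jac=[-0.2772 0.0000; 0.0000 -0.9608]  S=[0.4325 0.0206; 0.0206 0.8762]  K=[-0.5156 -0.1179; -0.0531 -0.4812]  nu=[3.1208, 0.8429]  x^+=[-3.5601, 0.7186]  P^+=[0.6834 0.0518; 0.0518 0.2348]
step 2: x^-=[-3.3661, 0.7186]  P^-=[0.8685 0.1162; 0.1162 0.3948]  H_jac=[-0.9749 0.0000; 0.0000 -0.6583]  S=[1.1955 0.0636; 0.0636 0.6411]  K=[-0.7056 -0.0493; -0.0736 -0.3981]  nu=[0.0474, 1.2273]  x^+=[-3.4601, 0.2265]  P^+=[0.2673 0.0234; 0.0234 0.2830]

x_post = [-3.4601, 0.2265]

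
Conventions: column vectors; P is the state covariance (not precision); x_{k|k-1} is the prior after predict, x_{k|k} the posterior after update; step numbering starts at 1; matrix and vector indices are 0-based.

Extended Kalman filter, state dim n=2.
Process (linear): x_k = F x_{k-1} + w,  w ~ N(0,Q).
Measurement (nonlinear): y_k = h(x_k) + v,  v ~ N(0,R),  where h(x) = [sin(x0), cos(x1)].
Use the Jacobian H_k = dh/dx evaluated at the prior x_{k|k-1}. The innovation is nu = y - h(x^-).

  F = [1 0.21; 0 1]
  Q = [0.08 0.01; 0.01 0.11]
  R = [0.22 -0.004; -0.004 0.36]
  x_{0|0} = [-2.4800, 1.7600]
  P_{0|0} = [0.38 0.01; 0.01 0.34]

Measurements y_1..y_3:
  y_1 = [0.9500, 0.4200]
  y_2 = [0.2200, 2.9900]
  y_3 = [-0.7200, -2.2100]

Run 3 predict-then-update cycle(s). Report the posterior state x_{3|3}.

x_post = [-2.8662, 0.2899]

step 1: x^-=[-2.1104, 1.7600]  P^-=[0.4792 0.0914; 0.0914 0.4500]  H_jac=[-0.5138 0.0000; 0.0000 -0.9822]  S=[0.3465 0.0421; 0.0421 0.7941]  K=[-0.7013 -0.0758; -0.0683 -0.5530]  nu=[1.8079, 0.6081]  x^+=[-3.4245, 1.3003]  P^+=[0.2997 0.0249; 0.0249 0.2024]
step 2: x^-=[-3.1514, 1.3003]  P^-=[0.3991 0.0774; 0.0774 0.3124]  H_jac=[-1.0000 0.0000; 0.0000 -0.9636]  S=[0.6191 0.0706; 0.0706 0.6501]  K=[-0.6395 -0.0453; -0.0732 -0.4551]  nu=[0.2102, 2.7228]  x^+=[-3.4092, 0.0457]  P^+=[0.1405 0.0143; 0.0143 0.1697]
step 3: x^-=[-3.3996, 0.0457]  P^-=[0.2340 0.0599; 0.0599 0.2797]  H_jac=[-0.9669 0.0000; 0.0000 -0.0457]  S=[0.4388 -0.0014; -0.0014 0.3606]  K=[-0.5157 -0.0095; -0.1322 -0.0359]  nu=[-0.9752, -3.2090]  x^+=[-2.8662, 0.2899]  P^+=[0.1173 0.0299; 0.0299 0.2716]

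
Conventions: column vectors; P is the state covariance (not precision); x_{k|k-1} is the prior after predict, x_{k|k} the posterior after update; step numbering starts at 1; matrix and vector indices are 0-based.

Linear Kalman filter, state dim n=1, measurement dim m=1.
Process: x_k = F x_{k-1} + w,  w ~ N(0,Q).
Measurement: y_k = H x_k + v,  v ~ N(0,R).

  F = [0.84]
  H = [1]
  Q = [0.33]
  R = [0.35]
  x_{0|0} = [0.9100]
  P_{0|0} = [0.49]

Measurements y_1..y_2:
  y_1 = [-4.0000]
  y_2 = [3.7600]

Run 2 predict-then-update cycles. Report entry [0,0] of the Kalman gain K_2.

step 1: x^-=[0.7644]  P^-=[0.6757]  S=[1.0257]  K=[0.6588]  nu=[-4.7644]  x^+=[-2.3743]  P^+=[0.2306]
step 2: x^-=[-1.9944]  P^-=[0.4927]  S=[0.8427]  K=[0.5847]  nu=[5.7544]  x^+=[1.3700]  P^+=[0.2046]

K[0,0] = 0.5847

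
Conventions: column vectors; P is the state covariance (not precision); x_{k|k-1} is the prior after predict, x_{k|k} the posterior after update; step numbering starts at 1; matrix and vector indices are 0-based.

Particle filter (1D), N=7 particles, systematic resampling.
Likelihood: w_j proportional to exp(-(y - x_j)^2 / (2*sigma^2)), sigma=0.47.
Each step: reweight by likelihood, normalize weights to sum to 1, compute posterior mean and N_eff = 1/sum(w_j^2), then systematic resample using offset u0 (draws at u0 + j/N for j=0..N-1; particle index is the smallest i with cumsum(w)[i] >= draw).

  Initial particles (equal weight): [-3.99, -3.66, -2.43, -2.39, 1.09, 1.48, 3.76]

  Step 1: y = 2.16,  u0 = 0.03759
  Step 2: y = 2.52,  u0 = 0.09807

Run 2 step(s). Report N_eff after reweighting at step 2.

N_eff = 6.2149

step 1: w=[0.0000, 0.0000, 0.0000, 0.0000, 0.1746, 0.8183, 0.0071]  mean=1.4281  Neff=1.4282  idx=[4, 5, 5, 5, 5, 5, 5]
step 2: w=[0.0185, 0.1636, 0.1636, 0.1636, 0.1636, 0.1636, 0.1636]  mean=1.4728  Neff=6.2149  idx=[1, 2, 3, 4, 4, 5, 6]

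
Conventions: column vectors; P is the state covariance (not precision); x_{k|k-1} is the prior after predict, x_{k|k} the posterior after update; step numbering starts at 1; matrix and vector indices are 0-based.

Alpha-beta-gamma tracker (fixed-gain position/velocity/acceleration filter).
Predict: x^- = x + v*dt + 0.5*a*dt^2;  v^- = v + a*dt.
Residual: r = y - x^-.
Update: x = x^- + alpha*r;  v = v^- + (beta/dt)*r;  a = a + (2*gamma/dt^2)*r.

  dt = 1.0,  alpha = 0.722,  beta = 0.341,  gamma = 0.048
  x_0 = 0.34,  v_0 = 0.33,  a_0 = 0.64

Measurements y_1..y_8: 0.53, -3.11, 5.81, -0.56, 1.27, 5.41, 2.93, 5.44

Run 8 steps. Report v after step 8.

v_post = 1.1464

step 1: x_pred=0.9900  r=-0.4600  x^+=0.6579  v^+=0.8131  a^+=0.5958
step 2: x_pred=1.7689  r=-4.8789  x^+=-1.7537  v^+=-0.2547  a^+=0.1275
step 3: x_pred=-1.9447  r=7.7547  x^+=3.6542  v^+=2.5171  a^+=0.8719
step 4: x_pred=6.6072  r=-7.1672  x^+=1.4325  v^+=0.9449  a^+=0.1839
step 5: x_pred=2.4694  r=-1.1994  x^+=1.6034  v^+=0.7198  a^+=0.0687
step 6: x_pred=2.3576  r=3.0524  x^+=4.5614  v^+=1.8294  a^+=0.3617
step 7: x_pred=6.5717  r=-3.6417  x^+=3.9424  v^+=0.9493  a^+=0.0121
step 8: x_pred=4.8978  r=0.5422  x^+=5.2893  v^+=1.1464  a^+=0.0642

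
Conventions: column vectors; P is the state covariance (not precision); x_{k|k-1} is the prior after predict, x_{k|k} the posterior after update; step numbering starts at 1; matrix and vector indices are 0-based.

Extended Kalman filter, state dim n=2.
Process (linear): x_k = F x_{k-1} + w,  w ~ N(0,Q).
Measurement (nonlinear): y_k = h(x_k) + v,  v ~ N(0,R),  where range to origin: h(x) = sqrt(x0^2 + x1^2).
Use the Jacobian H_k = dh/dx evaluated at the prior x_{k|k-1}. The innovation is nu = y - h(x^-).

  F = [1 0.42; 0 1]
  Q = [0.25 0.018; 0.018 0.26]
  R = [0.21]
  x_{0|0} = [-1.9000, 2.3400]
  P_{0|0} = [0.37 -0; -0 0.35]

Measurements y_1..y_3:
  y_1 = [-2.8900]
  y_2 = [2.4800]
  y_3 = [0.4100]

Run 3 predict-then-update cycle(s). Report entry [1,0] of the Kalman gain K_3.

K[1,0] = -0.3564

step 1: x^-=[-0.9172, 2.3400]  P^-=[0.6817 0.1650; 0.1650 0.6100]  H_jac=[-0.3649 0.9310]  S=[0.7174]  K=[-0.1327; 0.7077]  nu=[-5.4033]  x^+=[-0.2004, -1.4839]  P^+=[0.6691 0.2323; 0.2323 0.2507]
step 2: x^-=[-0.8237, -1.4839]  P^-=[1.1585 0.3556; 0.3556 0.5107]  H_jac=[-0.4853 -0.8743]  S=[1.1751]  K=[-0.7431; -0.5269]  nu=[0.7829]  x^+=[-1.4054, -1.8963]  P^+=[0.5096 -0.1044; -0.1044 0.1845]
step 3: x^-=[-2.2019, -1.8963]  P^-=[0.7045 -0.0089; -0.0089 0.4445]  H_jac=[-0.7577 -0.6526]  S=[0.7949]  K=[-0.6642; -0.3564]  nu=[-2.4959]  x^+=[-0.5442, -1.0068]  P^+=[0.3538 -0.1971; -0.1971 0.3435]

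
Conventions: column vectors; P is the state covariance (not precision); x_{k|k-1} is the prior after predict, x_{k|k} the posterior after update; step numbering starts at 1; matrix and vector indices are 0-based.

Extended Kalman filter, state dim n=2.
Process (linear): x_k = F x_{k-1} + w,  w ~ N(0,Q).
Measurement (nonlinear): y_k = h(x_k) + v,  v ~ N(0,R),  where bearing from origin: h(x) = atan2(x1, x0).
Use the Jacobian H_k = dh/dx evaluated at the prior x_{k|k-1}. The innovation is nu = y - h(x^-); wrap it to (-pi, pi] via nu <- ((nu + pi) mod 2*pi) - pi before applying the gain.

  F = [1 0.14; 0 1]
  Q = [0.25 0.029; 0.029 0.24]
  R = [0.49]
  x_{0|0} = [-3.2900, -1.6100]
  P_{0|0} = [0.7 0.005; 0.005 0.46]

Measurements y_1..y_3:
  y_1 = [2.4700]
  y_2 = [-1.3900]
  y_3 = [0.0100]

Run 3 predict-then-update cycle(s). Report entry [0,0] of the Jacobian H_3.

step 1: x^-=[-3.5154, -1.6100]  P^-=[0.9604 0.0984; 0.0984 0.7000]  H_jac=[0.1077 -0.2351]  S=[0.5349]  K=[0.1501; -0.2879]  nu=[-1.1011]  x^+=[-3.6807, -1.2930]  P^+=[0.9484 0.1215; 0.1215 0.6557]
step 2: x^-=[-3.8617, -1.2930]  P^-=[1.2452 0.2423; 0.2423 0.8957]  H_jac=[0.0780 -0.2328]  S=[0.5373]  K=[0.0757; -0.3530]  nu=[1.4285]  x^+=[-3.7536, -1.7972]  P^+=[1.2422 0.2567; 0.2567 0.8287]
step 3: x^-=[-4.0052, -1.7972]  P^-=[1.5803 0.4017; 0.4017 1.0687]  H_jac=[0.0933 -0.2078]  S=[0.5343]  K=[0.1196; -0.3456]  nu=[2.7298]  x^+=[-3.6788, -2.7405]  P^+=[1.5726 0.4238; 0.4238 1.0049]

H_jac[0,0] = 0.0933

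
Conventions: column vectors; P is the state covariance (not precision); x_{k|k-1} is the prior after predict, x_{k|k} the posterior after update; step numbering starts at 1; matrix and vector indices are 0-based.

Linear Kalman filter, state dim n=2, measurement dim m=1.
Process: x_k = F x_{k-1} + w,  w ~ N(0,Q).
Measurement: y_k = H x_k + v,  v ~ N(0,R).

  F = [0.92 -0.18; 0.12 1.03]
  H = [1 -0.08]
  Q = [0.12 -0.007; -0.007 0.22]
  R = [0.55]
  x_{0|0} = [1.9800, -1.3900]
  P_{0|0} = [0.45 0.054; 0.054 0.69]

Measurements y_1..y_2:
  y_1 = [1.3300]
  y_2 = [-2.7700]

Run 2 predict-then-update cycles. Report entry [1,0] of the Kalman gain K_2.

K[1,0] = -0.2515

step 1: x^-=[2.0718, -1.1941]  P^-=[0.5054 -0.0352; -0.0352 0.9718]  S=[1.0672]  K=[0.4762; -0.1059]  nu=[-0.8373]  x^+=[1.6731, -1.1054]  P^+=[0.2634 0.0186; 0.0186 0.9599]
step 2: x^-=[1.7382, -0.9378]  P^-=[0.3679 -0.1387; -0.1387 1.2467]  S=[0.9480]  K=[0.3997; -0.2515]  nu=[-4.5833]  x^+=[-0.0939, 0.2149]  P^+=[0.2164 -0.0434; -0.0434 1.1868]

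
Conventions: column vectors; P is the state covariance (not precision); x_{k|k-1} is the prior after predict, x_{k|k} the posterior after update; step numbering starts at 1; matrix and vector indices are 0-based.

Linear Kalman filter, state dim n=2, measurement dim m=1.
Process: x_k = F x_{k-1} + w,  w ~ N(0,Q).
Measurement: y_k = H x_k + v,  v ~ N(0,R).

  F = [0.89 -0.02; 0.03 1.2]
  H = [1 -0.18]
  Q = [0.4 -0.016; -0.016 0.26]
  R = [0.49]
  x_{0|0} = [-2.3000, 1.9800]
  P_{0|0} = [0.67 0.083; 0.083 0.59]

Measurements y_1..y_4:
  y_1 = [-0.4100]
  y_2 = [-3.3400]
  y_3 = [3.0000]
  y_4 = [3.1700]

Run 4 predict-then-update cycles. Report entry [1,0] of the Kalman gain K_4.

step 1: x^-=[-2.0866, 2.3070]  P^-=[0.9280 0.0763; 0.0763 1.1162]  S=[1.4267]  K=[0.6408; -0.0873]  nu=[2.0919]  x^+=[-0.7461, 2.1243]  P^+=[0.3421 0.1562; 0.1562 1.1053]
step 2: x^-=[-0.7065, 2.5268]  P^-=[0.6659 0.1333; 0.1333 1.8632]  S=[1.1683]  K=[0.5494; -0.1730]  nu=[-2.1787]  x^+=[-1.9035, 2.9037]  P^+=[0.3132 0.2443; 0.2443 1.8282]
step 3: x^-=[-1.7522, 3.4273]  P^-=[0.6401 0.2093; 0.2093 2.9105]  S=[1.1491]  K=[0.5243; -0.2738]  nu=[5.3691]  x^+=[1.0628, 1.9572]  P^+=[0.3243 0.3742; 0.3742 2.8244]
step 4: x^-=[0.9067, 2.3805]  P^-=[0.6447 0.3243; 0.3243 4.3543]  S=[1.1590]  K=[0.5059; -0.3964]  nu=[2.6918]  x^+=[2.2684, 1.3134]  P^+=[0.3481 0.5567; 0.5567 4.1722]

K[1,0] = -0.3964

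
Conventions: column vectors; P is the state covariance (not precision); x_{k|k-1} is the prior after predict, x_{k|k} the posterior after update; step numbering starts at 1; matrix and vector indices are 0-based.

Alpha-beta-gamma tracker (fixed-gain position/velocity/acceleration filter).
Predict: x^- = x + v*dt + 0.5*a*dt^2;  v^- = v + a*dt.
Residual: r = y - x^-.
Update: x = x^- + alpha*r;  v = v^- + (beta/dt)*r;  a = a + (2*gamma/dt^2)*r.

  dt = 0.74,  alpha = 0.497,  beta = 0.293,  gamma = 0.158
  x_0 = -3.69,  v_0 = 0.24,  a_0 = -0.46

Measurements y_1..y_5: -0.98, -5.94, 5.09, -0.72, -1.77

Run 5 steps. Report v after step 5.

v_post = 2.2197

step 1: x_pred=-3.6383  r=2.6583  x^+=-2.3171  v^+=0.9522  a^+=1.0740
step 2: x_pred=-1.3185  r=-4.6215  x^+=-3.6154  v^+=-0.0829  a^+=-1.5929
step 3: x_pred=-4.1129  r=9.2029  x^+=0.4610  v^+=2.3822  a^+=3.7178
step 4: x_pred=3.2417  r=-3.9617  x^+=1.2727  v^+=3.5647  a^+=1.4316
step 5: x_pred=4.3026  r=-6.0726  x^+=1.2845  v^+=2.2197  a^+=-2.0727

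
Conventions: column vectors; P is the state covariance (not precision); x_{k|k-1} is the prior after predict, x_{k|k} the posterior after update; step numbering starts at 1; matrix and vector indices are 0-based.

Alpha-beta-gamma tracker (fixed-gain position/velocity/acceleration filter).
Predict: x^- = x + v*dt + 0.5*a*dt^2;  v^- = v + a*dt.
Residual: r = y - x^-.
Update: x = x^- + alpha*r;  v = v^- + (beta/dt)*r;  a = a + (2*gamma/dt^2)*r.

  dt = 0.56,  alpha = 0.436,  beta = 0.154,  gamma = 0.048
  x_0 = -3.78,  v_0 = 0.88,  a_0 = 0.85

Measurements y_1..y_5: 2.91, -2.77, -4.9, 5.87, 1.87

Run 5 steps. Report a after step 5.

a_post = 0.2417

step 1: x_pred=-3.1539  r=6.0639  x^+=-0.5101  v^+=3.0236  a^+=2.7063
step 2: x_pred=1.6075  r=-4.3775  x^+=-0.3011  v^+=3.3353  a^+=1.3663
step 3: x_pred=1.7809  r=-6.6809  x^+=-1.1320  v^+=2.2631  a^+=-0.6789
step 4: x_pred=0.0289  r=5.8411  x^+=2.5756  v^+=3.4892  a^+=1.1092
step 5: x_pred=4.7035  r=-2.8335  x^+=3.4681  v^+=3.3311  a^+=0.2417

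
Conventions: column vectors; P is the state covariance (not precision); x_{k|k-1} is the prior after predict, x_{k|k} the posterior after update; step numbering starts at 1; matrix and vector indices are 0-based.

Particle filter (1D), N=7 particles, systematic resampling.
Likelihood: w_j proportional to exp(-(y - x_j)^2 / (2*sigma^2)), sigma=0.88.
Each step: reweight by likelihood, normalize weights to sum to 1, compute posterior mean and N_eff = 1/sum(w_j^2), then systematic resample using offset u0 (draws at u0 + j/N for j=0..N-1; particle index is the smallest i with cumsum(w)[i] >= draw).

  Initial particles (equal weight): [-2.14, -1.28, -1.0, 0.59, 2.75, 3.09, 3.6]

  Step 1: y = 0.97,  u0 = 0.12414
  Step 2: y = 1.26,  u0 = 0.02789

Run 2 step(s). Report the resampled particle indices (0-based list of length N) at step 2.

resampled_idx = [0, 1, 1, 2, 3, 4, 5]

step 1: w=[0.0016, 0.0310, 0.0664, 0.7417, 0.1053, 0.0447, 0.0094]  mean=0.7894  Neff=1.7587  idx=[3, 3, 3, 3, 3, 3, 5]
step 2: w=[0.1625, 0.1625, 0.1625, 0.1625, 0.1625, 0.1625, 0.0250]  mean=0.6525  Neff=6.2867  idx=[0, 1, 1, 2, 3, 4, 5]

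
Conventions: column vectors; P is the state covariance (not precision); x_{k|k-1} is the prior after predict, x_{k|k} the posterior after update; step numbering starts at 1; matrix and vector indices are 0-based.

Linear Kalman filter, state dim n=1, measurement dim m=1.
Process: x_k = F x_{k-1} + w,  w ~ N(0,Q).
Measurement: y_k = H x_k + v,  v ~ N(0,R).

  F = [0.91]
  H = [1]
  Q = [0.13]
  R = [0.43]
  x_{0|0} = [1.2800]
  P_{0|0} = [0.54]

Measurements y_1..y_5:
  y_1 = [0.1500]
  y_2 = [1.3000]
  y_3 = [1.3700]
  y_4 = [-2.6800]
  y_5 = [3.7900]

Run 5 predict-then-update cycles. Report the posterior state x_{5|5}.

step 1: x^-=[1.1648]  P^-=[0.5772]  S=[1.0072]  K=[0.5731]  nu=[-1.0148]  x^+=[0.5833]  P^+=[0.2464]
step 2: x^-=[0.5308]  P^-=[0.3341]  S=[0.7641]  K=[0.4372]  nu=[0.7692]  x^+=[0.8671]  P^+=[0.1880]
step 3: x^-=[0.7890]  P^-=[0.2857]  S=[0.7157]  K=[0.3992]  nu=[0.5810]  x^+=[1.0210]  P^+=[0.1716]
step 4: x^-=[0.9291]  P^-=[0.2721]  S=[0.7021]  K=[0.3876]  nu=[-3.6091]  x^+=[-0.4698]  P^+=[0.1667]
step 5: x^-=[-0.4275]  P^-=[0.2680]  S=[0.6980]  K=[0.3840]  nu=[4.2175]  x^+=[1.1919]  P^+=[0.1651]

x_post = [1.1919]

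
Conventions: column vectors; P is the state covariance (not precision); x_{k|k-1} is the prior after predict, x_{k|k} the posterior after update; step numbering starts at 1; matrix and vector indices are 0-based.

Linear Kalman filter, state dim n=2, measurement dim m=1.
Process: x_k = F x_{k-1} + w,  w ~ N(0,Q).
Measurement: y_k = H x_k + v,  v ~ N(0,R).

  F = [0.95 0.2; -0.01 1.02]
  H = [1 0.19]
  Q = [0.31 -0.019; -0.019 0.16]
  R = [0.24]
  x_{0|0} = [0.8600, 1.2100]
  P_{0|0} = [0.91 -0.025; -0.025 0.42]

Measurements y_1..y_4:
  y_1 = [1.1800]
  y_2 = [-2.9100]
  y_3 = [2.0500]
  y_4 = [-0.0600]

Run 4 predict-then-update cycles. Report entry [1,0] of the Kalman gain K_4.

step 1: x^-=[1.0590, 1.2256]  P^-=[1.1386 0.0339; 0.0339 0.5976]  S=[1.4130]  K=[0.8103; 0.1043]  nu=[-0.1119]  x^+=[0.9684, 1.2139]  P^+=[0.2107 -0.0856; -0.0856 0.5822]
step 2: x^-=[1.1627, 1.2285]  P^-=[0.4910 0.0150; 0.0150 0.7675]  S=[0.7644]  K=[0.6460; 0.2104]  nu=[-4.3061]  x^+=[-1.6192, 0.3225]  P^+=[0.1719 -0.0889; -0.0889 0.7336]
step 3: x^-=[-1.4738, 0.3451]  P^-=[0.4607 0.0431; 0.0431 0.9251]  S=[0.7505]  K=[0.6248; 0.2916]  nu=[3.4582]  x^+=[0.6870, 1.3535]  P^+=[0.1678 -0.0937; -0.0937 0.8613]
step 4: x^-=[0.9233, 1.3737]  P^-=[0.4603 0.0645; 0.0645 1.0580]  S=[0.7630]  K=[0.6193; 0.3481]  nu=[-1.2443]  x^+=[0.1527, 0.9406]  P^+=[0.1676 -0.0999; -0.0999 0.9656]

K[1,0] = 0.3481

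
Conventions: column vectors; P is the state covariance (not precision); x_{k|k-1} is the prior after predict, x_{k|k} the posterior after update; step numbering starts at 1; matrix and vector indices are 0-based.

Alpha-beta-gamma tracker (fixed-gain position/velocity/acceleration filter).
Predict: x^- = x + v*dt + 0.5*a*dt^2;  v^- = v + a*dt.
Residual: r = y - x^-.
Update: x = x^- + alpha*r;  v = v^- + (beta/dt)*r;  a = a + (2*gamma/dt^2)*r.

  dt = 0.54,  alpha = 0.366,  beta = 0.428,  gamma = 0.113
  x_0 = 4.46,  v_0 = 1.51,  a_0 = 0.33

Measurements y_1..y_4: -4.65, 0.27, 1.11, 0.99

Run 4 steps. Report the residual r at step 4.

resid = 7.0230

step 1: x_pred=5.3235  r=-9.9735  x^+=1.6732  v^+=-6.2167  a^+=-7.3998
step 2: x_pred=-2.7627  r=3.0327  x^+=-1.6527  v^+=-7.8089  a^+=-5.0494
step 3: x_pred=-6.6058  r=7.7158  x^+=-3.7818  v^+=-4.4201  a^+=0.9306
step 4: x_pred=-6.0330  r=7.0230  x^+=-3.4626  v^+=1.6488  a^+=6.3737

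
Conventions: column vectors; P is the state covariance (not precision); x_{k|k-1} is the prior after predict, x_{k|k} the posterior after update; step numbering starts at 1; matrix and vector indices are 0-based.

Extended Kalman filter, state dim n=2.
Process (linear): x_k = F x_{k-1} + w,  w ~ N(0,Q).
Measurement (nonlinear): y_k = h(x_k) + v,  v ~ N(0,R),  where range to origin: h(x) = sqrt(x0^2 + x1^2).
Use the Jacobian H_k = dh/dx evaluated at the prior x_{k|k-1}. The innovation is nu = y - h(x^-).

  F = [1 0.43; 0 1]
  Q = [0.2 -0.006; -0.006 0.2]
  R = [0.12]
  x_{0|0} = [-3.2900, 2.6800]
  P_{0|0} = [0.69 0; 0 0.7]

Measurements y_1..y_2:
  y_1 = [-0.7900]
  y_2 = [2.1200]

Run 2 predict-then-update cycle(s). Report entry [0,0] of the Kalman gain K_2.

step 1: x^-=[-2.1376, 2.6800]  P^-=[1.0194 0.2950; 0.2950 0.9000]  H_jac=[-0.6236 0.7818]  S=[0.7788]  K=[-0.5201; 0.6672]  nu=[-4.2181]  x^+=[0.0561, -0.1344]  P^+=[0.8088 0.5653; 0.5653 0.5533]
step 2: x^-=[-0.0017, -0.1344]  P^-=[1.5972 0.7972; 0.7972 0.7533]  H_jac=[-0.0125 -0.9999]  S=[0.8933]  K=[-0.9146; -0.8543]  nu=[1.9856]  x^+=[-1.8177, -1.8307]  P^+=[0.8499 0.0992; 0.0992 0.1013]

K[0,0] = -0.9146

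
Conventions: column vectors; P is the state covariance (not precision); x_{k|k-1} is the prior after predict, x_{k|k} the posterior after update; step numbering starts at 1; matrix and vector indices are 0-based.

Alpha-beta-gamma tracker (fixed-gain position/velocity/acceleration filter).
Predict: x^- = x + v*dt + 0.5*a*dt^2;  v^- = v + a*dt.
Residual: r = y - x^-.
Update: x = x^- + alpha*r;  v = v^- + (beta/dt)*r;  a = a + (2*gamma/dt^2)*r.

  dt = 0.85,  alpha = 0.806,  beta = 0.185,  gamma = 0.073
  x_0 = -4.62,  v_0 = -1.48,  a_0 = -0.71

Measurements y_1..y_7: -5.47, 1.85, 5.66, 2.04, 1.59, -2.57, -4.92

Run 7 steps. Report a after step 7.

a_post = -2.0832

step 1: x_pred=-6.1345  r=0.6645  x^+=-5.5989  v^+=-1.9389  a^+=-0.5757
step 2: x_pred=-7.4549  r=9.3049  x^+=0.0448  v^+=-0.4030  a^+=1.3046
step 3: x_pred=0.1735  r=5.4865  x^+=4.5956  v^+=1.9000  a^+=2.4133
step 4: x_pred=7.0824  r=-5.0424  x^+=3.0182  v^+=2.8538  a^+=1.3943
step 5: x_pred=5.9476  r=-4.3576  x^+=2.4354  v^+=3.0905  a^+=0.5137
step 6: x_pred=5.2479  r=-7.8179  x^+=-1.0533  v^+=1.8257  a^+=-1.0661
step 7: x_pred=0.1134  r=-5.0334  x^+=-3.9435  v^+=-0.1760  a^+=-2.0832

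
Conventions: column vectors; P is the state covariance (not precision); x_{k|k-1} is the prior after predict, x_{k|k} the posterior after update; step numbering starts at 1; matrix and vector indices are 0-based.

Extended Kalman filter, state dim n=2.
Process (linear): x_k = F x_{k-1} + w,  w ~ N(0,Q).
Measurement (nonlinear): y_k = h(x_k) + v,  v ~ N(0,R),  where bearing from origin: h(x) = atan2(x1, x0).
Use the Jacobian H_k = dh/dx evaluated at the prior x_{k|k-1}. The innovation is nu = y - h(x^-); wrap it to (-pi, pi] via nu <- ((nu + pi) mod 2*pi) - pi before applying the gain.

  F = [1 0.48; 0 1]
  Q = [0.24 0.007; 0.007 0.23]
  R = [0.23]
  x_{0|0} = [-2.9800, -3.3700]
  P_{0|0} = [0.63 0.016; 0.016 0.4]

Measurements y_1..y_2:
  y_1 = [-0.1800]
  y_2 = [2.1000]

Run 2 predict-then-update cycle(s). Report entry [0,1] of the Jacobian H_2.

H_jac[0,1] = -0.1165

step 1: x^-=[-4.5976, -3.3700]  P^-=[0.9775 0.2150; 0.2150 0.6300]  H_jac=[0.1037 -0.1415]  S=[0.2468]  K=[0.2875; -0.2708]  nu=[2.3291]  x^+=[-3.9280, -4.0007]  P^+=[0.9571 0.2342; 0.2342 0.6119]
step 2: x^-=[-5.8484, -4.0007]  P^-=[1.5629 0.5349; 0.5349 0.8419]  H_jac=[0.0797 -0.1165]  S=[0.2414]  K=[0.2578; -0.2296]  nu=[-1.6416]  x^+=[-6.2715, -3.6237]  P^+=[1.5469 0.5492; 0.5492 0.8292]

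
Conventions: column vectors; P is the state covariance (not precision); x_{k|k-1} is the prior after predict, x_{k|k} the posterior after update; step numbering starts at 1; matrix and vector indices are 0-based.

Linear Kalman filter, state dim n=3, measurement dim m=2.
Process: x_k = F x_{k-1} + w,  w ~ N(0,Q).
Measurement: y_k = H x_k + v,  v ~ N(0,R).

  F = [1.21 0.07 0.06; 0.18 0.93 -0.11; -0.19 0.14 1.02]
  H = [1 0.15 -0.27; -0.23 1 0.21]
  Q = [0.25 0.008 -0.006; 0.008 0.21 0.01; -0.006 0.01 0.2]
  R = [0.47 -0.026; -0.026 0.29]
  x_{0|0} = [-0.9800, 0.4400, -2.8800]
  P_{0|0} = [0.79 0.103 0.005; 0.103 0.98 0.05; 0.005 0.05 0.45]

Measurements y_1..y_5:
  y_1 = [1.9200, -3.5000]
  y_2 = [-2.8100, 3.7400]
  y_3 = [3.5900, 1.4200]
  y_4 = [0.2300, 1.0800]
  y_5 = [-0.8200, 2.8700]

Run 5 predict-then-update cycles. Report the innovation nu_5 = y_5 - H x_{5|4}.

innov = [-1.3693, 1.3204]

step 1: x^-=[-1.3278, 0.5496, -2.6898]  P^-=[1.4317 0.3599 -0.1243; 0.3599 1.1127 0.0922; -0.1243 0.0922 0.7228]  S=[2.1470 0.0623; 0.0623 1.3955]  K=[0.7084 -0.0284; 0.2122 0.7424; -0.1482 0.2019]  nu=[2.4391, -3.7901]  x^+=[0.5078, -1.7467, -3.8166]  P^+=[0.3556 0.0341 0.1000; 0.0341 0.2272 -0.0453; 0.1000 -0.0453 0.6224]
step 2: x^-=[0.2631, -1.1132, -4.2339]  P^-=[0.7938 0.1206 0.0765; 0.1206 0.4423 -0.0694; 0.0765 -0.0694 0.8114]  S=[1.3334 -0.0345; -0.0345 0.7180]  K=[0.5925 -0.0356; 0.1688 0.5651; -0.1119 0.1107]  nu=[-4.0493, 5.8029]  x^+=[-2.3424, 1.4824, -3.1385]  P^+=[0.3234 0.0129 0.1701; 0.0129 0.1815 -0.0907; 0.1701 -0.0907 0.7850]
step 3: x^-=[-2.9189, 1.3023, -2.5487]  P^-=[0.7533 0.0746 0.1723; 0.0746 0.4031 -0.1173; 0.1723 -0.1173 0.9395]  S=[1.2397 -0.0452; -0.0452 0.6742]  K=[0.5772 -0.0540; 0.1544 0.5463; -0.0779 0.0546]  nu=[5.6254, -0.0184]  x^+=[0.3290, 2.1609, -2.9876]  P^+=[0.3355 -0.0021 0.2316; -0.0021 0.1800 -0.1241; 0.2316 -0.1241 0.9295]
step 4: x^-=[0.3701, 2.3975, -2.8074]  P^-=[0.7777 0.0499 0.2485; 0.0499 0.4033 -0.1504; 0.2485 -0.1504 1.0577]  S=[1.2269 -0.0526; -0.0526 0.6709]  K=[0.5824 -0.0687; 0.1467 0.5484; -0.0479 0.0179]  nu=[-1.2577, -0.6428]  x^+=[-0.3182, 1.8605, -2.7586]  P^+=[0.3542 -0.0133 0.2842; -0.0133 0.1836 -0.1497; 0.2842 -0.1497 1.0545]
step 5: x^-=[-0.4203, 1.9765, -2.4929]  P^-=[0.8111 0.0331 0.3124; 0.0331 0.4080 -0.1761; 0.3124 -0.1761 1.1613]  S=[1.2304 -0.0583; -0.0583 0.6727]  K=[0.5909 -0.0794; 0.1414 0.5524; -0.0228 -0.0080]  nu=[-1.3693, 1.3204]  x^+=[-1.3343, 2.5122, -2.4722]  P^+=[0.3717 -0.0219 0.3284; -0.0219 0.1872 -0.1699; 0.3284 -0.1699 1.1607]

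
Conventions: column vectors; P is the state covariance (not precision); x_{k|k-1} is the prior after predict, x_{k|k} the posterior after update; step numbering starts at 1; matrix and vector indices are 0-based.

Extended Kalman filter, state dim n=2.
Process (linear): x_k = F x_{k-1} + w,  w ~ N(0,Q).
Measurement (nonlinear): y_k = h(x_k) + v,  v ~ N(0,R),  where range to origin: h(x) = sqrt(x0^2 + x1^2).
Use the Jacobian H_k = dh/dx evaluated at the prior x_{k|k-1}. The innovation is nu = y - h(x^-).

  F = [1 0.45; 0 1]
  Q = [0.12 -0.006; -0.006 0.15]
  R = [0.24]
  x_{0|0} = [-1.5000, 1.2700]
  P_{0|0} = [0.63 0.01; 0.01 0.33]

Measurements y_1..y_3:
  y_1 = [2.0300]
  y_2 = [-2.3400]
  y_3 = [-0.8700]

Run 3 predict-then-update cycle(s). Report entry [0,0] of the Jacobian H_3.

H_jac[0,0] = -0.8427

step 1: x^-=[-0.9285, 1.2700]  P^-=[0.8258 0.1525; 0.1525 0.4800]  H_jac=[-0.5902 0.8073]  S=[0.6951]  K=[-0.5240; 0.4279]  nu=[0.4568]  x^+=[-1.1679, 1.4655]  P^+=[0.6349 0.3084; 0.3084 0.3527]
step 2: x^-=[-0.5084, 1.4655]  P^-=[1.1039 0.4611; 0.4611 0.5027]  H_jac=[-0.3278 0.9448]  S=[0.5217]  K=[0.1415; 0.6206]  nu=[-3.8912]  x^+=[-1.0590, -0.9495]  P^+=[1.0935 0.4153; 0.4153 0.3017]
step 3: x^-=[-1.4863, -0.9495]  P^-=[1.6483 0.5451; 0.5451 0.4517]  H_jac=[-0.8427 -0.5384]  S=[2.0361]  K=[-0.8263; -0.3450]  nu=[-2.6337]  x^+=[0.6901, -0.0408]  P^+=[0.2580 -0.0355; -0.0355 0.2093]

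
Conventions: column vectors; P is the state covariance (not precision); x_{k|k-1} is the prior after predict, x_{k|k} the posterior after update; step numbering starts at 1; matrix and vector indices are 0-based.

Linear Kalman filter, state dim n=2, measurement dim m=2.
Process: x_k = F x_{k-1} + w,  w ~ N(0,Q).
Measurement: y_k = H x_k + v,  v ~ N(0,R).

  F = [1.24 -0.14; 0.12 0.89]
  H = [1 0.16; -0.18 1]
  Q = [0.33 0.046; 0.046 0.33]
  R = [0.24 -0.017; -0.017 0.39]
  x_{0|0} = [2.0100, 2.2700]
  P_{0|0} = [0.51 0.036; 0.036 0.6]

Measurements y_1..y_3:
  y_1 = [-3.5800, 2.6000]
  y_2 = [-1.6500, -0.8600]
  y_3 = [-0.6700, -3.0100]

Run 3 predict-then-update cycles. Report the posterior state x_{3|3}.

step 1: x^-=[2.1746, 2.2615]  P^-=[1.1134 0.0863; 0.0863 0.8203]  S=[1.4020 -0.0024; -0.0024 1.2153]  K=[0.8038 -0.0923; 0.1563 0.6625]  nu=[-6.1164, 0.7299]  x^+=[-2.8095, 1.7893]  P^+=[0.1968 -0.0143; -0.0143 0.2531]
step 2: x^-=[-3.7342, 1.2553]  P^-=[0.6425 0.0282; 0.0282 0.5303]  S=[0.9051 -0.0204; -0.0204 0.9310]  K=[0.7131 -0.0783; 0.1377 0.5672]  nu=[1.8834, -2.7875]  x^+=[-2.1730, -0.0663]  P^+=[0.1743 -0.0113; -0.0113 0.2168]
step 3: x^-=[-2.6852, -0.3198]  P^-=[0.6061 0.0327; 0.0327 0.5019]  S=[0.8694 -0.0141; -0.0141 0.8997]  K=[0.7020 -0.0740; 0.1389 0.5534]  nu=[2.0664, -3.1735]  x^+=[-0.9999, -1.7891]  P^+=[0.1713 -0.0099; -0.0099 0.2117]

x_post = [-0.9999, -1.7891]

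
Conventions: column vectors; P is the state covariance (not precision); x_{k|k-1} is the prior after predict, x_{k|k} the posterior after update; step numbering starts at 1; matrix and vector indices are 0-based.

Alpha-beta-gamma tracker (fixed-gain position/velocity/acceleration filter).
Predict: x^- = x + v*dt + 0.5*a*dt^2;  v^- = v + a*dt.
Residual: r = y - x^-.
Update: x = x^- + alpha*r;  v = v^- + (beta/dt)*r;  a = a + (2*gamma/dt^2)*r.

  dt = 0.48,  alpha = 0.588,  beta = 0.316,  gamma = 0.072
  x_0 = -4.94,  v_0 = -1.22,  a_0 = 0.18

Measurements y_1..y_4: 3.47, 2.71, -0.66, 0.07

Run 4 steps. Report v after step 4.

step 1: x_pred=-5.5049  r=8.9749  x^+=-0.2276  v^+=4.7749  a^+=5.7893
step 2: x_pred=2.7312  r=-0.0212  x^+=2.7187  v^+=7.5397  a^+=5.7760
step 3: x_pred=7.0032  r=-7.6632  x^+=2.4972  v^+=5.2673  a^+=0.9865
step 4: x_pred=5.1392  r=-5.0692  x^+=2.1585  v^+=2.4036  a^+=-2.1817

v_post = 2.4036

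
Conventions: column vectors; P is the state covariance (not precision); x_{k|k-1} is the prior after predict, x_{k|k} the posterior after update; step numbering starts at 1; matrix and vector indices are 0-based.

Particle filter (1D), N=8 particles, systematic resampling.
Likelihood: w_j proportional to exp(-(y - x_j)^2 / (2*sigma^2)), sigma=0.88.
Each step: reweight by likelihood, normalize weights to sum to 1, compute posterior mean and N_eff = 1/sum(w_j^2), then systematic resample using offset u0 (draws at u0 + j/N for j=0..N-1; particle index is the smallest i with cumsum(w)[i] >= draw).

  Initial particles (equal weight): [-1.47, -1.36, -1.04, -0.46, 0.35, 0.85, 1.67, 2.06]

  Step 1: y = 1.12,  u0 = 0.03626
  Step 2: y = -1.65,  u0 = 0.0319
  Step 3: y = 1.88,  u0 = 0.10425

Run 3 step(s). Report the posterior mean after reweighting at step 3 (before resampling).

step 1: w=[0.0040, 0.0057, 0.0149, 0.0604, 0.2064, 0.2887, 0.2489, 0.1711]  mean=1.0288  Neff=4.5233  idx=[3, 4, 4, 5, 5, 6, 6, 7]
step 2: w=[0.6804, 0.1283, 0.1283, 0.0300, 0.0300, 0.0014, 0.0014, 0.0002]  mean=-0.1671  Neff=2.0094  idx=[0, 0, 0, 0, 0, 0, 1, 2]
step 3: w=[0.0473, 0.0473, 0.0473, 0.0473, 0.0473, 0.0473, 0.3581, 0.3581]  mean=0.1201  Neff=3.7057  idx=[2, 4, 6, 6, 6, 7, 7, 7]

post_mean = 0.1201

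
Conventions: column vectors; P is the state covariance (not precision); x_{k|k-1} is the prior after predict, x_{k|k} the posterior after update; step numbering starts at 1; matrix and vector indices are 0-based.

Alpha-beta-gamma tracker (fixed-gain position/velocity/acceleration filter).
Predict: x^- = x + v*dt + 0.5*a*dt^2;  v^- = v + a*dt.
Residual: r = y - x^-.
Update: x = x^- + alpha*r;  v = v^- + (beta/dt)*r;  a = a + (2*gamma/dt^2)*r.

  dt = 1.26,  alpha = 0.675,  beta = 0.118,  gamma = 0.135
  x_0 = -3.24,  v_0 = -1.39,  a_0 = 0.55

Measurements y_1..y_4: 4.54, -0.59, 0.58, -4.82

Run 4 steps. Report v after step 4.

step 1: x_pred=-4.5548  r=9.0948  x^+=1.5842  v^+=0.1547  a^+=2.0967
step 2: x_pred=3.4435  r=-4.0335  x^+=0.7209  v^+=2.4189  a^+=1.4108
step 3: x_pred=4.8886  r=-4.3086  x^+=1.9803  v^+=3.7929  a^+=0.6780
step 4: x_pred=7.2976  r=-12.1176  x^+=-0.8818  v^+=3.5124  a^+=-1.3828

v_post = 3.5124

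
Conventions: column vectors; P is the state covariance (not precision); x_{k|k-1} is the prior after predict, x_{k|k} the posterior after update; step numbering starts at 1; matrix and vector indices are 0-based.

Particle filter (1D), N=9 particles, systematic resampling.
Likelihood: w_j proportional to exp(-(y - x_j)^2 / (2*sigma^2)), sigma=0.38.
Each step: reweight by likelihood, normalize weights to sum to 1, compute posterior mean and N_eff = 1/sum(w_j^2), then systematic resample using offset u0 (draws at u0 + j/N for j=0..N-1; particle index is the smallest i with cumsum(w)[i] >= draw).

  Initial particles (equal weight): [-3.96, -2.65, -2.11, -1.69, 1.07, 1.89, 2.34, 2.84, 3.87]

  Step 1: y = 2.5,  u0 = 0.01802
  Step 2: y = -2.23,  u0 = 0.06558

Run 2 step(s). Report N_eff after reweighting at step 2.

N_eff = 2.0000

step 1: w=[0.0000, 0.0000, 0.0000, 0.0000, 0.0005, 0.1480, 0.4911, 0.3596, 0.0008]  mean=2.4539  Neff=2.5481  idx=[5, 5, 6, 6, 6, 6, 7, 7, 7]
step 2: w=[0.5000, 0.5000, 0.0000, 0.0000, 0.0000, 0.0000, 0.0000, 0.0000, 0.0000]  mean=1.8900  Neff=2.0000  idx=[0, 0, 0, 0, 1, 1, 1, 1, 1]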